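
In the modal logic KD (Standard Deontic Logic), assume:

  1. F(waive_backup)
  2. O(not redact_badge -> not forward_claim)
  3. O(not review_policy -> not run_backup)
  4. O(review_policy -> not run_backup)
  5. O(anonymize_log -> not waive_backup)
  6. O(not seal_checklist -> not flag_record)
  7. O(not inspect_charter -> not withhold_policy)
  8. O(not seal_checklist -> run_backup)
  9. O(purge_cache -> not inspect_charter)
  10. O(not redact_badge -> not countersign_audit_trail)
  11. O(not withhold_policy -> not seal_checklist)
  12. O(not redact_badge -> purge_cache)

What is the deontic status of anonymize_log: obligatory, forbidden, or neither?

Premise 5 is O(anonymize_log -> not waive_backup); even if O(not waive_backup) held, inferring O(anonymize_log) would be affirming the consequent — invalid.
No premise or chain of K-axiom applications forces O(anonymize_log), and none forces O(not anonymize_log). So anonymize_log is neither obligatory nor forbidden under these norms.

Neither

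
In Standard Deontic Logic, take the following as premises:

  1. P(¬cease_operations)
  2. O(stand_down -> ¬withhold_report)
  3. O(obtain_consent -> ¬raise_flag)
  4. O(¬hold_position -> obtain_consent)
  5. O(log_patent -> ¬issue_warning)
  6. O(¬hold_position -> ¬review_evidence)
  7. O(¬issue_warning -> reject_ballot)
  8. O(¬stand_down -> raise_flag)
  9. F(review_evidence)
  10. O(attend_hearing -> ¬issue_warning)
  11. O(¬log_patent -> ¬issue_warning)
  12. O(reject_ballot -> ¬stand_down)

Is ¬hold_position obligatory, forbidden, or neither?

Forbidden

Premises 11 and 5 cover both cases: O(¬log_patent -> ¬issue_warning) and O(log_patent -> ¬issue_warning). Since ¬log_patent ∨ log_patent is a tautology, O(¬issue_warning) follows.
From O(¬issue_warning) and premise 7, O(¬issue_warning -> reject_ballot), we obtain O(reject_ballot).
From O(reject_ballot) and premise 12, O(reject_ballot -> ¬stand_down), we obtain O(¬stand_down).
Premise 8 is O(¬stand_down -> raise_flag); since O(¬stand_down), deontic closure gives O(raise_flag).
Premise 3 is O(obtain_consent -> ¬raise_flag); contrapositively O(raise_flag -> ¬obtain_consent). Since O(raise_flag) holds, K gives O(¬obtain_consent).
Premise 4, O(¬hold_position -> obtain_consent), contraposes to O(¬obtain_consent -> hold_position); with O(¬obtain_consent) we get O(hold_position).
Premises 1, 2, 6, 9, 10 do not contribute to this derivation.
Thus O(hold_position), which is F(¬hold_position): ¬hold_position is forbidden.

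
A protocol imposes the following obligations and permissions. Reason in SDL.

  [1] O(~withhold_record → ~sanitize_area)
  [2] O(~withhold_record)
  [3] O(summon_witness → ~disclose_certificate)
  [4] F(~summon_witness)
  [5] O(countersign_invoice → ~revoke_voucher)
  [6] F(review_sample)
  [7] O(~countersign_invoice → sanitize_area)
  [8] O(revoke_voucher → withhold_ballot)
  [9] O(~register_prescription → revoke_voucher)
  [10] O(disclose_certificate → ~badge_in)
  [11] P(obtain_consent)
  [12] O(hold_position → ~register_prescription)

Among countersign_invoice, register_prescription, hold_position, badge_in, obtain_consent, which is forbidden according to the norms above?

hold_position

Premise 2 states O(~withhold_record) outright.
Applying K to premise 1 (O(~withhold_record → ~sanitize_area)) and O(~withhold_record) yields O(~sanitize_area).
Premise 7, O(~countersign_invoice → sanitize_area), contraposes to O(~sanitize_area → countersign_invoice); with O(~sanitize_area) we get O(countersign_invoice).
Premise 5 is O(countersign_invoice → ~revoke_voucher); since O(countersign_invoice), deontic closure gives O(~revoke_voucher).
Premise 9, O(~register_prescription → revoke_voucher), contraposes to O(~revoke_voucher → register_prescription); with O(~revoke_voucher) we get O(register_prescription).
The contrapositive of premise 12 (O(hold_position → ~register_prescription)) is O(register_prescription → ~hold_position), and O(register_prescription) is already established, so O(~hold_position).
So O(~hold_position) holds, i.e. hold_position is forbidden. None of the other listed options is forbidden under the premises.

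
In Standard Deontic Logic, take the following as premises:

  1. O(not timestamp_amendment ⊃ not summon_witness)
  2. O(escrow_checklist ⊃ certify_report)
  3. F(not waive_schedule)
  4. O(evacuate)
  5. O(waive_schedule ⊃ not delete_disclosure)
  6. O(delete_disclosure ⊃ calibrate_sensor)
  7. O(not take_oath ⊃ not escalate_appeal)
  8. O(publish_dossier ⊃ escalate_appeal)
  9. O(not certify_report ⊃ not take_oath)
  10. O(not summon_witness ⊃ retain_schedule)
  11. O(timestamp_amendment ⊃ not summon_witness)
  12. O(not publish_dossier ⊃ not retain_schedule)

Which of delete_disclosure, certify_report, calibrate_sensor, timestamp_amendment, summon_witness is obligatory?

Premises 11 and 1 cover both cases: O(timestamp_amendment ⊃ not summon_witness) and O(not timestamp_amendment ⊃ not summon_witness). Since timestamp_amendment ∨ not timestamp_amendment is a tautology, O(not summon_witness) follows.
Premise 10 is O(not summon_witness ⊃ retain_schedule); since O(not summon_witness), deontic closure gives O(retain_schedule).
Premise 12 is O(not publish_dossier ⊃ not retain_schedule); contrapositively O(retain_schedule ⊃ publish_dossier). Since O(retain_schedule) holds, K gives O(publish_dossier).
Premise 8 is O(publish_dossier ⊃ escalate_appeal); since O(publish_dossier), deontic closure gives O(escalate_appeal).
Premise 7 is O(not take_oath ⊃ not escalate_appeal); contrapositively O(escalate_appeal ⊃ take_oath). Since O(escalate_appeal) holds, K gives O(take_oath).
Premise 9 is O(not certify_report ⊃ not take_oath); contrapositively O(take_oath ⊃ certify_report). Since O(take_oath) holds, K gives O(certify_report).
So O(certify_report) holds — certify_report is obligatory. None of the other listed options is made obligatory by any chain of premises.

certify_report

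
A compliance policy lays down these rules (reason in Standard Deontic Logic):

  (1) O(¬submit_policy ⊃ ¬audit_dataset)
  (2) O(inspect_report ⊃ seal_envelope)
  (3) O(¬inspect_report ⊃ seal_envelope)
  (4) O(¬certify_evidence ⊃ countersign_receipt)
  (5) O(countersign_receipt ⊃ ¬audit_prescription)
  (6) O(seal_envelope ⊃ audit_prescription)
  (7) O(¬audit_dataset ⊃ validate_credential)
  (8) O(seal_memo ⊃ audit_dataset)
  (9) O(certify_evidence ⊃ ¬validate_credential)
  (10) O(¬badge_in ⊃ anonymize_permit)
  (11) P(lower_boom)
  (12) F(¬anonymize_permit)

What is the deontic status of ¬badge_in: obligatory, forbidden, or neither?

Premise 10 is O(¬badge_in ⊃ anonymize_permit); even if O(anonymize_permit) held, inferring O(¬badge_in) would be affirming the consequent — invalid.
No premise or chain of K-axiom applications forces O(¬badge_in), and none forces O(badge_in). So ¬badge_in is neither obligatory nor forbidden under these norms.

Neither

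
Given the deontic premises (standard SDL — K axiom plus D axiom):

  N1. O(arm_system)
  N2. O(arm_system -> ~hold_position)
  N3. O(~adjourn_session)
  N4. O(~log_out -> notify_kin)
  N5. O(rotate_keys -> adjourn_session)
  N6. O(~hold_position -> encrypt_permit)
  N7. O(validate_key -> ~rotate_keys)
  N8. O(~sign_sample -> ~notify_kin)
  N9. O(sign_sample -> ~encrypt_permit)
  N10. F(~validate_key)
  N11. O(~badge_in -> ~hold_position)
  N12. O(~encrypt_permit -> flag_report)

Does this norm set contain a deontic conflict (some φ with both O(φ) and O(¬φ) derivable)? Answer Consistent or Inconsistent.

Premise 5 is O(rotate_keys -> adjourn_session), but O(rotate_keys) is not derivable from the premises, so it does not yield O(adjourn_session).
So O(adjourn_session) is not derivable, and the apparent clash with O(~adjourn_session) does not arise.
A world satisfying every obligation exists (e.g. adjourn_session=false, arm_system=true, badge_in=false, encrypt_permit=true, flag_report=false, hold_position=false, log_out=true, notify_kin=false, rotate_keys=false, sign_sample=false, validate_key=true); no atom is both obligatory and forbidden, so the set is consistent.

Consistent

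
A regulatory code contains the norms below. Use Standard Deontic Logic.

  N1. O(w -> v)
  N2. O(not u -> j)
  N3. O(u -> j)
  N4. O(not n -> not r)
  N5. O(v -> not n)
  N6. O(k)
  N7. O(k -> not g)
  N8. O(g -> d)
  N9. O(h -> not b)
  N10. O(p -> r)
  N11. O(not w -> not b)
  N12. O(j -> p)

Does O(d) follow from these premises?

Premise 8 is O(g -> d), but O(g) is not derivable from the premises, so it does not yield O(d).
No other premise forces O(d). An ideal world satisfying every premise can still have d false, so O(d) is not derivable.

No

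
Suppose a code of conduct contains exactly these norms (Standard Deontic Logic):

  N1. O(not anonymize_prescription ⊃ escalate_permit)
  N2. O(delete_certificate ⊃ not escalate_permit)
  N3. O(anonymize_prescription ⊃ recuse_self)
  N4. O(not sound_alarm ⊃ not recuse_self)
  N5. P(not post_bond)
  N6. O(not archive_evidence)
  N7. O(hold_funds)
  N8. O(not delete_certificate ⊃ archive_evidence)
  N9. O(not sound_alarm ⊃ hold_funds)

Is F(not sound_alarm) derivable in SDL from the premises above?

Premise 6 states O(not archive_evidence) outright.
Premise 8 is O(not delete_certificate ⊃ archive_evidence); contrapositively O(not archive_evidence ⊃ delete_certificate). Since O(not archive_evidence) holds, K gives O(delete_certificate).
Premise 2 is O(delete_certificate ⊃ not escalate_permit); since O(delete_certificate), deontic closure gives O(not escalate_permit).
Premise 1, O(not anonymize_prescription ⊃ escalate_permit), contraposes to O(not escalate_permit ⊃ anonymize_prescription); with O(not escalate_permit) we get O(anonymize_prescription).
With premise 3, O(anonymize_prescription ⊃ recuse_self), the K-axiom yields O(recuse_self).
Premise 4, O(not sound_alarm ⊃ not recuse_self), contraposes to O(recuse_self ⊃ sound_alarm); with O(recuse_self) we get O(sound_alarm).
Premises 5, 7, 9 do not contribute to this derivation.
So O(sound_alarm) holds, i.e. F(not sound_alarm). The claim follows.

Yes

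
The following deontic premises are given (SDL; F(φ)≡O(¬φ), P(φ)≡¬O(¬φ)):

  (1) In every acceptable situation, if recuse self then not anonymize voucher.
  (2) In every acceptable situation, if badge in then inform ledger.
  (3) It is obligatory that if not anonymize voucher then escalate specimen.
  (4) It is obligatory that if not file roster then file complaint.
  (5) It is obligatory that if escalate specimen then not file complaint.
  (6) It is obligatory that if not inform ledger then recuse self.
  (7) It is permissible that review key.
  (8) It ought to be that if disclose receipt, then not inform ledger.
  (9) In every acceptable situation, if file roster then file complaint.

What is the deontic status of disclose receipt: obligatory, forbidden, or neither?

Forbidden

Premises 9 and 4 cover both cases: O(file_roster → file_complaint) and O(¬file_roster → file_complaint). Since file_roster ∨ ¬file_roster is a tautology, O(file_complaint) follows.
The contrapositive of premise 5 (O(escalate_specimen → ¬file_complaint)) is O(file_complaint → ¬escalate_specimen), and O(file_complaint) is already established, so O(¬escalate_specimen).
The contrapositive of premise 3 (O(¬anonymize_voucher → escalate_specimen)) is O(¬escalate_specimen → anonymize_voucher), and O(¬escalate_specimen) is already established, so O(anonymize_voucher).
Premise 1 is O(recuse_self → ¬anonymize_voucher); contrapositively O(anonymize_voucher → ¬recuse_self). Since O(anonymize_voucher) holds, K gives O(¬recuse_self).
Premise 6, O(¬inform_ledger → recuse_self), contraposes to O(¬recuse_self → inform_ledger); with O(¬recuse_self) we get O(inform_ledger).
Premise 8 is O(disclose_receipt → ¬inform_ledger); contrapositively O(inform_ledger → ¬disclose_receipt). Since O(inform_ledger) holds, K gives O(¬disclose_receipt).
Premises 2, 7 do not contribute to this derivation.
Thus O(¬disclose_receipt), which is F(disclose_receipt): disclose_receipt is forbidden.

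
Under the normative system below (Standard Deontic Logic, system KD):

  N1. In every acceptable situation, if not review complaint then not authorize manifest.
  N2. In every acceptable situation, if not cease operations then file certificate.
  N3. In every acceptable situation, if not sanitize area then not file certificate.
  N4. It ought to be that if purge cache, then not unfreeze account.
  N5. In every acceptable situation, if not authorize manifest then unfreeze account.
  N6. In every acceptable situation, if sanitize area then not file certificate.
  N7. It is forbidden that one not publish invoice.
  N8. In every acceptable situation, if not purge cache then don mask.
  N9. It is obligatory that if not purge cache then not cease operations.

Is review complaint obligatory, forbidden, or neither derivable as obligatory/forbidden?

By case analysis on sanitize_area: premise 6 gives O(sanitize_area → ¬file_certificate) and premise 3 gives O(¬sanitize_area → ¬file_certificate), so O(¬file_certificate) either way.
Premise 2, O(¬cease_operations → file_certificate), contraposes to O(¬file_certificate → cease_operations); with O(¬file_certificate) we get O(cease_operations).
Premise 9 is O(¬purge_cache → ¬cease_operations); contrapositively O(cease_operations → purge_cache). Since O(cease_operations) holds, K gives O(purge_cache).
Premise 4 is O(purge_cache → ¬unfreeze_account); since O(purge_cache), deontic closure gives O(¬unfreeze_account).
Premise 5 is O(¬authorize_manifest → unfreeze_account); contrapositively O(¬unfreeze_account → authorize_manifest). Since O(¬unfreeze_account) holds, K gives O(authorize_manifest).
The contrapositive of premise 1 (O(¬review_complaint → ¬authorize_manifest)) is O(authorize_manifest → review_complaint), and O(authorize_manifest) is already established, so O(review_complaint).
Premises 7, 8 do not contribute to this derivation.
Hence review_complaint is obligatory.

Obligatory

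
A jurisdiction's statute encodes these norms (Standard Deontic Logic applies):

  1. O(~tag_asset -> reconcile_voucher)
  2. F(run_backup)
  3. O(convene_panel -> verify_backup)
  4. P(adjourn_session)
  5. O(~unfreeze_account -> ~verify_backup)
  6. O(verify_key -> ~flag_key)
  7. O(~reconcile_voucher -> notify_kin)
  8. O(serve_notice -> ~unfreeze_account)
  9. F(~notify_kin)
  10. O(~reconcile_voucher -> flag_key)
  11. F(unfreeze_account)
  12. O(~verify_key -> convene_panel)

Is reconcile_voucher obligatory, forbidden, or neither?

Premise 11, F(unfreeze_account), is equivalent to O(~unfreeze_account).
Premise 5 is O(~unfreeze_account -> ~verify_backup); since O(~unfreeze_account), deontic closure gives O(~verify_backup).
The contrapositive of premise 3 (O(convene_panel -> verify_backup)) is O(~verify_backup -> ~convene_panel), and O(~verify_backup) is already established, so O(~convene_panel).
The contrapositive of premise 12 (O(~verify_key -> convene_panel)) is O(~convene_panel -> verify_key), and O(~convene_panel) is already established, so O(verify_key).
Premise 6 is O(verify_key -> ~flag_key); since O(verify_key), deontic closure gives O(~flag_key).
Premise 10 is O(~reconcile_voucher -> flag_key); contrapositively O(~flag_key -> reconcile_voucher). Since O(~flag_key) holds, K gives O(reconcile_voucher).
Premises 1, 2, 4, 7, 8, 9 do not contribute to this derivation.
Hence reconcile_voucher is obligatory.

Obligatory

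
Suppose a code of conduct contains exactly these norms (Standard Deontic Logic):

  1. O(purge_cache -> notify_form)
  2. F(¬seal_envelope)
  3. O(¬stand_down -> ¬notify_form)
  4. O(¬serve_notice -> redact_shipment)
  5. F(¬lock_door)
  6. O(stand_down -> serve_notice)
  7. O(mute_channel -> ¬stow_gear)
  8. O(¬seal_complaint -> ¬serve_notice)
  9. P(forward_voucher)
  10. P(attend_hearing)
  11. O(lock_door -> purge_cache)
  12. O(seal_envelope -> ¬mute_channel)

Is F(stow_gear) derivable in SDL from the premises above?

No

Premise 7 is O(mute_channel -> ¬stow_gear), but O(mute_channel) is not derivable from the premises, so it does not yield O(¬stow_gear).
No other premise forces O(¬stow_gear). An ideal world satisfying every premise can still have stow_gear true, so F(stow_gear) is not derivable.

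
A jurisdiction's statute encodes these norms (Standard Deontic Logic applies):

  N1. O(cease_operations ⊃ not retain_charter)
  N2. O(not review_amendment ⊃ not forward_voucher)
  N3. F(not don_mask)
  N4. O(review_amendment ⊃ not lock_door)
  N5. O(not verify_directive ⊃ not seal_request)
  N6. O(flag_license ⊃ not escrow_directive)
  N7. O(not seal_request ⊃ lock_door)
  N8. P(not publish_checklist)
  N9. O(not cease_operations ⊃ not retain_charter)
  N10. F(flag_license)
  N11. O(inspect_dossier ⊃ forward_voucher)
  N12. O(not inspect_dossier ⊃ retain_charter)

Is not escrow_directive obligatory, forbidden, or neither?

Premise 6 is O(flag_license ⊃ not escrow_directive), but O(flag_license) is not derivable from the premises, so it does not yield O(not escrow_directive).
No premise or chain of K-axiom applications forces O(not escrow_directive), and none forces O(escrow_directive). So not escrow_directive is neither obligatory nor forbidden under these norms.

Neither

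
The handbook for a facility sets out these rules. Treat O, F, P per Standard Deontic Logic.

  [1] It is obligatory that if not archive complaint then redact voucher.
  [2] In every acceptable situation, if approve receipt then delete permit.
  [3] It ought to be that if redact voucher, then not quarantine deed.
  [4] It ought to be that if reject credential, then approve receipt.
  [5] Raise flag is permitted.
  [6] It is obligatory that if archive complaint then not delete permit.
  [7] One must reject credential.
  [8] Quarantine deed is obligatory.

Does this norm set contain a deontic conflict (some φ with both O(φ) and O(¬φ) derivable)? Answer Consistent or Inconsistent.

Inconsistent

From premise 8 we have O(quarantine_deed).
Premise 3, O(redact_voucher → ¬quarantine_deed), contraposes to O(quarantine_deed → ¬redact_voucher); with O(quarantine_deed) we get O(¬redact_voucher).
Premise 1 is O(¬archive_complaint → redact_voucher); contrapositively O(¬redact_voucher → archive_complaint). Since O(¬redact_voucher) holds, K gives O(archive_complaint).
Premise 6 is O(archive_complaint → ¬delete_permit); since O(archive_complaint), deontic closure gives O(¬delete_permit).
Premise 2, O(approve_receipt → delete_permit), contraposes to O(¬delete_permit → ¬approve_receipt); with O(¬delete_permit) we get O(¬approve_receipt).
Premise 4, O(reject_credential → approve_receipt), contraposes to O(¬approve_receipt → ¬reject_credential); with O(¬approve_receipt) we get O(¬reject_credential).
But premise 7 directly asserts O(reject_credential).
We now have both O(¬reject_credential) and O(reject_credential) — reject_credential is simultaneously obligatory and forbidden, violating the D-axiom.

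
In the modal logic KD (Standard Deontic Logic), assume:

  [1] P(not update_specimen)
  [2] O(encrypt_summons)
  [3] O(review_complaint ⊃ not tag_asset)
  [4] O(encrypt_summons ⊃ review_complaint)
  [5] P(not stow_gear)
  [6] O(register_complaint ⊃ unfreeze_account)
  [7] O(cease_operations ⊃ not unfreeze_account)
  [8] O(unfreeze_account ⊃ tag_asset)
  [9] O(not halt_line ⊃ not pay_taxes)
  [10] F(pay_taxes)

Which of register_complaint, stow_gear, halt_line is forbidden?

register_complaint

Premise 2 gives O(encrypt_summons).
From O(encrypt_summons) and premise 4, O(encrypt_summons ⊃ review_complaint), we obtain O(review_complaint).
Applying K to premise 3 (O(review_complaint ⊃ not tag_asset)) and O(review_complaint) yields O(not tag_asset).
Premise 8 is O(unfreeze_account ⊃ tag_asset); contrapositively O(not tag_asset ⊃ not unfreeze_account). Since O(not tag_asset) holds, K gives O(not unfreeze_account).
The contrapositive of premise 6 (O(register_complaint ⊃ unfreeze_account)) is O(not unfreeze_account ⊃ not register_complaint), and O(not unfreeze_account) is already established, so O(not register_complaint).
So O(not register_complaint) holds, i.e. register_complaint is forbidden. None of the other listed options is forbidden under the premises.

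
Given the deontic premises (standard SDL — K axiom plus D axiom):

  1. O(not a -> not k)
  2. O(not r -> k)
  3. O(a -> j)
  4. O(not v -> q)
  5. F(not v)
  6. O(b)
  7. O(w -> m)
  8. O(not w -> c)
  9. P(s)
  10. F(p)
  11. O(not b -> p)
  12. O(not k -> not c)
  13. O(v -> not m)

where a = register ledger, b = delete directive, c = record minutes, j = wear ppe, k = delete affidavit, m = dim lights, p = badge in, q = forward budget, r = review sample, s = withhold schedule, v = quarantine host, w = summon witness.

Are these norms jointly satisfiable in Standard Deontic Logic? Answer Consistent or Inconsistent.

Consistent

Premise 11 is O(not b -> p), but O(not b) is not derivable from the premises, so it does not yield O(p).
So O(p) is not derivable, and the apparent clash with O(not p) does not arise.
A world satisfying every obligation exists (e.g. a=true, b=true, c=true, j=true, k=true, m=false, p=false, q=false, r=false, s=false, v=true, w=false); no atom is both obligatory and forbidden, so the set is consistent.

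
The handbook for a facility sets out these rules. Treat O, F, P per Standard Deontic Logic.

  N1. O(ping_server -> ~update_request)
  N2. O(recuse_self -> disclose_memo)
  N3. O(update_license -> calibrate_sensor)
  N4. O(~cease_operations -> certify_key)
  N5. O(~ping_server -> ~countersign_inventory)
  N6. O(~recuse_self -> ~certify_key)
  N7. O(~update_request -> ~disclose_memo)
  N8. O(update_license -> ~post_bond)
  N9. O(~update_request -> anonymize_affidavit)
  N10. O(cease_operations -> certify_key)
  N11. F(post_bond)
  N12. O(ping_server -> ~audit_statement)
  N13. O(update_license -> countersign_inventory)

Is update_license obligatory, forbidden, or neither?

Forbidden

By case analysis on cease_operations: premise 10 gives O(cease_operations -> certify_key) and premise 4 gives O(~cease_operations -> certify_key), so O(certify_key) either way.
Premise 6, O(~recuse_self -> ~certify_key), contraposes to O(certify_key -> recuse_self); with O(certify_key) we get O(recuse_self).
Premise 2 is O(recuse_self -> disclose_memo); since O(recuse_self), deontic closure gives O(disclose_memo).
Premise 7, O(~update_request -> ~disclose_memo), contraposes to O(disclose_memo -> update_request); with O(disclose_memo) we get O(update_request).
Premise 1 is O(ping_server -> ~update_request); contrapositively O(update_request -> ~ping_server). Since O(update_request) holds, K gives O(~ping_server).
With premise 5, O(~ping_server -> ~countersign_inventory), the K-axiom yields O(~countersign_inventory).
The contrapositive of premise 13 (O(update_license -> countersign_inventory)) is O(~countersign_inventory -> ~update_license), and O(~countersign_inventory) is already established, so O(~update_license).
Premises 3, 8, 9, 11, 12 do not contribute to this derivation.
Thus O(~update_license), which is F(update_license): update_license is forbidden.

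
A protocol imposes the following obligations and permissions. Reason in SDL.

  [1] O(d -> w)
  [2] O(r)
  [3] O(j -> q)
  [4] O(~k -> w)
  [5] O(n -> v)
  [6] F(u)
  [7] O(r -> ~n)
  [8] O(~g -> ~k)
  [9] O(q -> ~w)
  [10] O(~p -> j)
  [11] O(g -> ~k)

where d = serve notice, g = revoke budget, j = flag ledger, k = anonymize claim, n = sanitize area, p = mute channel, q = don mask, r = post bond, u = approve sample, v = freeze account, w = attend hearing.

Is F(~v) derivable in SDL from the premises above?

No

Premise 5 is O(n -> v), but O(n) is not derivable from the premises, so it does not yield O(v).
No other premise forces O(v). An ideal world satisfying every premise can still have ~v true, so F(~v) is not derivable.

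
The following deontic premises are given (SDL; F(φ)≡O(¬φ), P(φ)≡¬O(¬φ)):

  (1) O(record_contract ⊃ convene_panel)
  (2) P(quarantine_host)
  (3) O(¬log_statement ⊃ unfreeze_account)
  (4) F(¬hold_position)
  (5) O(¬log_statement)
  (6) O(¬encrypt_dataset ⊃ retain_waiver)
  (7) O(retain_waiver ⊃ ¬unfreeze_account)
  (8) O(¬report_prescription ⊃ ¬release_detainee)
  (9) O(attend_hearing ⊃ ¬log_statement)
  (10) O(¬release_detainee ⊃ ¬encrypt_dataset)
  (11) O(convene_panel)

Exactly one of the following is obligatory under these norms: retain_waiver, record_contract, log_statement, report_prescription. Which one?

Premise 5 states O(¬log_statement) outright.
Premise 3 is O(¬log_statement ⊃ unfreeze_account); since O(¬log_statement), deontic closure gives O(unfreeze_account).
Premise 7 is O(retain_waiver ⊃ ¬unfreeze_account); contrapositively O(unfreeze_account ⊃ ¬retain_waiver). Since O(unfreeze_account) holds, K gives O(¬retain_waiver).
The contrapositive of premise 6 (O(¬encrypt_dataset ⊃ retain_waiver)) is O(¬retain_waiver ⊃ encrypt_dataset), and O(¬retain_waiver) is already established, so O(encrypt_dataset).
Premise 10, O(¬release_detainee ⊃ ¬encrypt_dataset), contraposes to O(encrypt_dataset ⊃ release_detainee); with O(encrypt_dataset) we get O(release_detainee).
The contrapositive of premise 8 (O(¬report_prescription ⊃ ¬release_detainee)) is O(release_detainee ⊃ report_prescription), and O(release_detainee) is already established, so O(report_prescription).
So O(report_prescription) holds — report_prescription is obligatory. None of the other listed options is made obligatory by any chain of premises.

report_prescription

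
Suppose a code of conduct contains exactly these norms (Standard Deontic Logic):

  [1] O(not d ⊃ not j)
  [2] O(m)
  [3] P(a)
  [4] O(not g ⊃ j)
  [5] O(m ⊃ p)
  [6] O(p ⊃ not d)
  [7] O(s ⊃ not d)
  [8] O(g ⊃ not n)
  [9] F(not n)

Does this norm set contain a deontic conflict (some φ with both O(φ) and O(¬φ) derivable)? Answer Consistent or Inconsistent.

Premise 2 states O(m) outright.
Applying K to premise 5 (O(m ⊃ p)) and O(m) yields O(p).
Applying K to premise 6 (O(p ⊃ not d)) and O(p) yields O(not d).
From O(not d) and premise 1, O(not d ⊃ not j), we obtain O(not j).
Premise 4, O(not g ⊃ j), contraposes to O(not j ⊃ g); with O(not j) we get O(g).
Premise 8 is O(g ⊃ not n); since O(g), deontic closure gives O(not n).
Yet premise 9 is F(not n), i.e. O(n).
We now have both O(not n) and O(n) — n is simultaneously obligatory and forbidden, violating the D-axiom.

Inconsistent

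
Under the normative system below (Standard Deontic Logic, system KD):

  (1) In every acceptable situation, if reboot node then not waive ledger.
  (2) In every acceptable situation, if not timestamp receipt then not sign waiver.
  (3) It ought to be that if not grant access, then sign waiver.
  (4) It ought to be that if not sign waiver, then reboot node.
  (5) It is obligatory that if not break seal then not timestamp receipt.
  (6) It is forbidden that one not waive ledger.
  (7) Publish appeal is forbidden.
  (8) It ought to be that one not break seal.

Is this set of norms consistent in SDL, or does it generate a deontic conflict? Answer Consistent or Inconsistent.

Premise 6 is F(¬waive_ledger), i.e. O(waive_ledger).
Premise 1, O(reboot_node → ¬waive_ledger), contraposes to O(waive_ledger → ¬reboot_node); with O(waive_ledger) we get O(¬reboot_node).
The contrapositive of premise 4 (O(¬sign_waiver → reboot_node)) is O(¬reboot_node → sign_waiver), and O(¬reboot_node) is already established, so O(sign_waiver).
Premise 2, O(¬timestamp_receipt → ¬sign_waiver), contraposes to O(sign_waiver → timestamp_receipt); with O(sign_waiver) we get O(timestamp_receipt).
Premise 5 is O(¬break_seal → ¬timestamp_receipt); contrapositively O(timestamp_receipt → break_seal). Since O(timestamp_receipt) holds, K gives O(break_seal).
Yet premise 8 states O(¬break_seal).
We now have both O(break_seal) and O(¬break_seal) — break_seal is simultaneously obligatory and forbidden, violating the D-axiom.

Inconsistent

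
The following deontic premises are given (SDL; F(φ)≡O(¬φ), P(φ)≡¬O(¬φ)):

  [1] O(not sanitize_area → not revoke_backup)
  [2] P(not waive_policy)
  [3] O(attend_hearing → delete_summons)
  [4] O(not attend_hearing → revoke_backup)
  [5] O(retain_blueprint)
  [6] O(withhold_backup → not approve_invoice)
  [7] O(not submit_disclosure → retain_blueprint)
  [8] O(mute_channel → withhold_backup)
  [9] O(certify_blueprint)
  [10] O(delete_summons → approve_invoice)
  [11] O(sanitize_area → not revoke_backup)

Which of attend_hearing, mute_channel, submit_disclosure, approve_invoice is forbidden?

Premises 1 and 11 are O(not sanitize_area → not revoke_backup) and O(sanitize_area → not revoke_backup); every ideal world satisfies not sanitize_area or sanitize_area, so in either case not revoke_backup holds — hence O(not revoke_backup).
Premise 4, O(not attend_hearing → revoke_backup), contraposes to O(not revoke_backup → attend_hearing); with O(not revoke_backup) we get O(attend_hearing).
With premise 3, O(attend_hearing → delete_summons), the K-axiom yields O(delete_summons).
From O(delete_summons) and premise 10, O(delete_summons → approve_invoice), we obtain O(approve_invoice).
The contrapositive of premise 6 (O(withhold_backup → not approve_invoice)) is O(approve_invoice → not withhold_backup), and O(approve_invoice) is already established, so O(not withhold_backup).
Premise 8, O(mute_channel → withhold_backup), contraposes to O(not withhold_backup → not mute_channel); with O(not withhold_backup) we get O(not mute_channel).
So O(not mute_channel) holds, i.e. mute_channel is forbidden. None of the other listed options is forbidden under the premises.

mute_channel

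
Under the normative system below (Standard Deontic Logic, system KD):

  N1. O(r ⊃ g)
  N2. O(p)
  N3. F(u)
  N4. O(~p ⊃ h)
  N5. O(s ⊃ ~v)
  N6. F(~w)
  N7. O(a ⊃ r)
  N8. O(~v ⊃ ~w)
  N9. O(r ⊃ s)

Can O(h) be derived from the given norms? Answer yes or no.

Premise 4 is O(~p ⊃ h), but O(~p) is not derivable from the premises, so it does not yield O(h).
No other premise forces O(h). An ideal world satisfying every premise can still have h false, so O(h) is not derivable.

No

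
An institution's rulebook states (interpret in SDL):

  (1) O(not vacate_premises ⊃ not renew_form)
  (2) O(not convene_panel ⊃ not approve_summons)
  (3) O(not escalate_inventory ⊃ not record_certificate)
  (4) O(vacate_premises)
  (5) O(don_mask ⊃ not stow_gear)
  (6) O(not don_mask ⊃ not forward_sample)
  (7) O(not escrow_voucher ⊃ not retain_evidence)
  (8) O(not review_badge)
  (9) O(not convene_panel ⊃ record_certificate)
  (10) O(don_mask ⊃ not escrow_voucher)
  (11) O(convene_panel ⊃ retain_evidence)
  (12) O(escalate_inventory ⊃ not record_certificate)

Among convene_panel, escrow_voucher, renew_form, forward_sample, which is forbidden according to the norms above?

forward_sample

By case analysis on not escalate_inventory: premise 3 gives O(not escalate_inventory ⊃ not record_certificate) and premise 12 gives O(escalate_inventory ⊃ not record_certificate), so O(not record_certificate) either way.
The contrapositive of premise 9 (O(not convene_panel ⊃ record_certificate)) is O(not record_certificate ⊃ convene_panel), and O(not record_certificate) is already established, so O(convene_panel).
From O(convene_panel) and premise 11, O(convene_panel ⊃ retain_evidence), we obtain O(retain_evidence).
The contrapositive of premise 7 (O(not escrow_voucher ⊃ not retain_evidence)) is O(retain_evidence ⊃ escrow_voucher), and O(retain_evidence) is already established, so O(escrow_voucher).
The contrapositive of premise 10 (O(don_mask ⊃ not escrow_voucher)) is O(escrow_voucher ⊃ not don_mask), and O(escrow_voucher) is already established, so O(not don_mask).
With premise 6, O(not don_mask ⊃ not forward_sample), the K-axiom yields O(not forward_sample).
So O(not forward_sample) holds, i.e. forward_sample is forbidden. None of the other listed options is forbidden under the premises.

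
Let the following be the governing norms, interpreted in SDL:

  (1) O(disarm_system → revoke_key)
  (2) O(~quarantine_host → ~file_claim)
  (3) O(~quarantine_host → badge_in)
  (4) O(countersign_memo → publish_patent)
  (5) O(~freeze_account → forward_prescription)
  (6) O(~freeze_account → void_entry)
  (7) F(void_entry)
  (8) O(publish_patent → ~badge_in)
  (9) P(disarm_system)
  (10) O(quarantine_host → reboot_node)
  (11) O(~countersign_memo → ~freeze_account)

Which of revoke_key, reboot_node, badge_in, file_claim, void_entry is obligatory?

reboot_node

Premise 7 is F(void_entry), i.e. O(~void_entry).
The contrapositive of premise 6 (O(~freeze_account → void_entry)) is O(~void_entry → freeze_account), and O(~void_entry) is already established, so O(freeze_account).
The contrapositive of premise 11 (O(~countersign_memo → ~freeze_account)) is O(freeze_account → countersign_memo), and O(freeze_account) is already established, so O(countersign_memo).
From O(countersign_memo) and premise 4, O(countersign_memo → publish_patent), we obtain O(publish_patent).
From O(publish_patent) and premise 8, O(publish_patent → ~badge_in), we obtain O(~badge_in).
Premise 3 is O(~quarantine_host → badge_in); contrapositively O(~badge_in → quarantine_host). Since O(~badge_in) holds, K gives O(quarantine_host).
Premise 10 is O(quarantine_host → reboot_node); since O(quarantine_host), deontic closure gives O(reboot_node).
So O(reboot_node) holds — reboot_node is obligatory. None of the other listed options is made obligatory by any chain of premises.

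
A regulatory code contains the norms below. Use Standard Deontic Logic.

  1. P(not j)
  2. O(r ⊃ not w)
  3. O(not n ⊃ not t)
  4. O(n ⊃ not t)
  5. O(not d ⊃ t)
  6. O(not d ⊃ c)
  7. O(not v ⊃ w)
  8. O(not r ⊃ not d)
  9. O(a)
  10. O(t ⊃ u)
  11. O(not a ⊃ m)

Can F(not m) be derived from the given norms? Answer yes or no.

Premise 11 is O(not a ⊃ m), but O(not a) is not derivable from the premises, so it does not yield O(m).
No other premise forces O(m). An ideal world satisfying every premise can still have not m true, so F(not m) is not derivable.

No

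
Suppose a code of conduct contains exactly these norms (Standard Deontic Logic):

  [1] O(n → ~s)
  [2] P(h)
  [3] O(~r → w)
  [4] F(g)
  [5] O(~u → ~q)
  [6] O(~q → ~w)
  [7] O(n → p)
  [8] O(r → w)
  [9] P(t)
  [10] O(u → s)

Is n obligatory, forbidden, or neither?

Forbidden

Premises 3 and 8 are O(~r → w) and O(r → w); every ideal world satisfies ~r or r, so in either case w holds — hence O(w).
The contrapositive of premise 6 (O(~q → ~w)) is O(w → q), and O(w) is already established, so O(q).
Premise 5, O(~u → ~q), contraposes to O(q → u); with O(q) we get O(u).
From O(u) and premise 10, O(u → s), we obtain O(s).
The contrapositive of premise 1 (O(n → ~s)) is O(s → ~n), and O(s) is already established, so O(~n).
Premises 2, 4, 7, 9 do not contribute to this derivation.
Thus O(~n), which is F(n): n is forbidden.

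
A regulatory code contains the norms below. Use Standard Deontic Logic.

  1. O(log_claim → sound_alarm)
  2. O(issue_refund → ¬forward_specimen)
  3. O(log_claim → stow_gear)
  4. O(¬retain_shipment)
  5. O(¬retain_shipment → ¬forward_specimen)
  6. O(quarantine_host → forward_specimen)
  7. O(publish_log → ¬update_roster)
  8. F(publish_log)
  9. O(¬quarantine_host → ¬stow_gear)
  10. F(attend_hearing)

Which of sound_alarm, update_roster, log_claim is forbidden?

Premise 4 states O(¬retain_shipment) outright.
Applying K to premise 5 (O(¬retain_shipment → ¬forward_specimen)) and O(¬retain_shipment) yields O(¬forward_specimen).
The contrapositive of premise 6 (O(quarantine_host → forward_specimen)) is O(¬forward_specimen → ¬quarantine_host), and O(¬forward_specimen) is already established, so O(¬quarantine_host).
Applying K to premise 9 (O(¬quarantine_host → ¬stow_gear)) and O(¬quarantine_host) yields O(¬stow_gear).
The contrapositive of premise 3 (O(log_claim → stow_gear)) is O(¬stow_gear → ¬log_claim), and O(¬stow_gear) is already established, so O(¬log_claim).
So O(¬log_claim) holds, i.e. log_claim is forbidden. None of the other listed options is forbidden under the premises.

log_claim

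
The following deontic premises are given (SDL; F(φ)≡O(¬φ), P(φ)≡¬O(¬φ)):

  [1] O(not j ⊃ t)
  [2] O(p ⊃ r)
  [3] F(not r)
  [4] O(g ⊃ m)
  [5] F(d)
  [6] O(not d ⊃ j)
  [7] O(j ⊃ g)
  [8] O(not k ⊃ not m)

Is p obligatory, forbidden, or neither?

Premise 2 is O(p ⊃ r); even if O(r) held, inferring O(p) would be affirming the consequent — invalid.
No premise or chain of K-axiom applications forces O(p), and none forces O(not p). So p is neither obligatory nor forbidden under these norms.

Neither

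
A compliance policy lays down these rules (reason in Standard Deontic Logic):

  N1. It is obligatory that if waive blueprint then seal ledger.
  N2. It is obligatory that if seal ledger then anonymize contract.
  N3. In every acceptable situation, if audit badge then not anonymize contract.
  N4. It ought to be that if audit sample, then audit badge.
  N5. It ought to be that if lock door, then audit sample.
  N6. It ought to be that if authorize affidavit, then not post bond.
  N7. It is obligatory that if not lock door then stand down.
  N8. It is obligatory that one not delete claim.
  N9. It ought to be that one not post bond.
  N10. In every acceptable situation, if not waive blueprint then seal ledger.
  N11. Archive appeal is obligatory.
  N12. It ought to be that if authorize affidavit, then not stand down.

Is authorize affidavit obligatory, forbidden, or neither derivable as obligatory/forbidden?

By case analysis on ¬waive_blueprint: premise 10 gives O(¬waive_blueprint → seal_ledger) and premise 1 gives O(waive_blueprint → seal_ledger), so O(seal_ledger) either way.
From O(seal_ledger) and premise 2, O(seal_ledger → anonymize_contract), we obtain O(anonymize_contract).
Premise 3 is O(audit_badge → ¬anonymize_contract); contrapositively O(anonymize_contract → ¬audit_badge). Since O(anonymize_contract) holds, K gives O(¬audit_badge).
Premise 4, O(audit_sample → audit_badge), contraposes to O(¬audit_badge → ¬audit_sample); with O(¬audit_badge) we get O(¬audit_sample).
The contrapositive of premise 5 (O(lock_door → audit_sample)) is O(¬audit_sample → ¬lock_door), and O(¬audit_sample) is already established, so O(¬lock_door).
Applying K to premise 7 (O(¬lock_door → stand_down)) and O(¬lock_door) yields O(stand_down).
Premise 12 is O(authorize_affidavit → ¬stand_down); contrapositively O(stand_down → ¬authorize_affidavit). Since O(stand_down) holds, K gives O(¬authorize_affidavit).
Premises 6, 8, 9, 11 do not contribute to this derivation.
Thus O(¬authorize_affidavit), which is F(authorize_affidavit): authorize_affidavit is forbidden.

Forbidden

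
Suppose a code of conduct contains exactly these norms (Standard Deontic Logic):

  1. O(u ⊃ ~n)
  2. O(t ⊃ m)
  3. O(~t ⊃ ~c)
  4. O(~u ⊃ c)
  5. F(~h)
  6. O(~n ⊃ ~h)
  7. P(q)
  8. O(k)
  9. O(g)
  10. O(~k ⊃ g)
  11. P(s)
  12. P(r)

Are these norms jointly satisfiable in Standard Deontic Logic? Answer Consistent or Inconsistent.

Premise 10 is O(~k ⊃ g); even if O(g) held, inferring O(~k) would be affirming the consequent — invalid.
So O(~k) is not derivable, and the apparent clash with O(k) does not arise.
A world satisfying every obligation exists (e.g. c=true, g=true, h=true, k=true, m=true, n=true, q=false, r=false, s=false, t=true, u=false); no atom is both obligatory and forbidden, so the set is consistent.

Consistent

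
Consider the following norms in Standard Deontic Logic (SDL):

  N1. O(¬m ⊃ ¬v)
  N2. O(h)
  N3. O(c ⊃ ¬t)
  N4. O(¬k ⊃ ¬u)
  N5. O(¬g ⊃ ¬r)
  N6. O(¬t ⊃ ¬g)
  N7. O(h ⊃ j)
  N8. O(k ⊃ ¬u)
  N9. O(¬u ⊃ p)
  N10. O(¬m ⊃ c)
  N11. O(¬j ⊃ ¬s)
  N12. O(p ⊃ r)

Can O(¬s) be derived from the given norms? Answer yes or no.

No

Premise 11 is O(¬j ⊃ ¬s), but O(¬j) is not derivable from the premises, so it does not yield O(¬s).
No other premise forces O(¬s). An ideal world satisfying every premise can still have ¬s false, so O(¬s) is not derivable.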